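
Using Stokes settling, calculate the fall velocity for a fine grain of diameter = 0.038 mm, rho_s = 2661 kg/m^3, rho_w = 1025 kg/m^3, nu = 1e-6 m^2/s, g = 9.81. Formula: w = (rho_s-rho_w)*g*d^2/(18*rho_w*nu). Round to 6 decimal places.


w = (rho_s - rho_w) * g * d^2 / (18 * rho_w * nu)
d = 0.038 mm = 0.000038 m
rho_s - rho_w = 2661 - 1025 = 1636
Numerator = 1636 * 9.81 * (0.000038)^2 = 0.000023174987
Denominator = 18 * 1025 * 1e-6 = 0.018450
w = 0.001256 m/s

0.001256


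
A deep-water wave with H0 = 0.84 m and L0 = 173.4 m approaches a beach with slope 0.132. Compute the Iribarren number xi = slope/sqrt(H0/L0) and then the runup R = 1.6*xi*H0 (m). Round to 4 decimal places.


xi = slope / sqrt(H0/L0)
H0/L0 = 0.84/173.4 = 0.004844
sqrt(0.004844) = 0.069601
xi = 0.132 / 0.069601 = 1.896526
R = 1.6 * xi * H0 = 1.6 * 1.896526 * 0.84
R = 2.5489 m

2.5489


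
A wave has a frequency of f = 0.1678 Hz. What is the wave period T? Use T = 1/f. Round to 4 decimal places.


T = 1 / f
T = 1 / 0.1678
T = 5.9595 s

5.9595


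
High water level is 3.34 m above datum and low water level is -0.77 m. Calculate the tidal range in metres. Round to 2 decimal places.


Tidal range = High water - Low water
Tidal range = 3.34 - (-0.77)
Tidal range = 4.11 m

4.11


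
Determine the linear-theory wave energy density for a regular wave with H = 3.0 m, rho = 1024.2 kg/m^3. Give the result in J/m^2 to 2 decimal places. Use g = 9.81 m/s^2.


E = (1/8) * rho * g * H^2
E = (1/8) * 1024.2 * 9.81 * 3.0^2
E = 0.125 * 1024.2 * 9.81 * 9.0000
E = 11303.33 J/m^2

11303.33


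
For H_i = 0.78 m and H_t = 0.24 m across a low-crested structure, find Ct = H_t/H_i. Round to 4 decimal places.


Ct = H_t / H_i
Ct = 0.24 / 0.78
Ct = 0.3077

0.3077


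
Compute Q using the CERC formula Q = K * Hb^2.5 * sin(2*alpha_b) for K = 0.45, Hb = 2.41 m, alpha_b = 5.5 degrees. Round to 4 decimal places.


Q = K * Hb^2.5 * sin(2 * alpha_b)
Hb^2.5 = 2.41^2.5 = 9.016596
sin(2 * 5.5) = sin(11.0) = 0.190809
Q = 0.45 * 9.016596 * 0.190809
Q = 0.7742 m^3/s

0.7742


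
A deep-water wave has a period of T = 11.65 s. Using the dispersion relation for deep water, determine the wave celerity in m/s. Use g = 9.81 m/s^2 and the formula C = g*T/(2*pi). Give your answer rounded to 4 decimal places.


We use the deep-water celerity formula:
C = g * T / (2 * pi)
C = 9.81 * 11.65 / (2 * 3.14159...)
C = 114.286500 / 6.283185
C = 18.1893 m/s

18.1893


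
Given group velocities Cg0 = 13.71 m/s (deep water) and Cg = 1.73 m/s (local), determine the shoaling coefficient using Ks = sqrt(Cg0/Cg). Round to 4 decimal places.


Ks = sqrt(Cg0 / Cg)
Ks = sqrt(13.71 / 1.73)
Ks = sqrt(7.9249)
Ks = 2.8151

2.8151


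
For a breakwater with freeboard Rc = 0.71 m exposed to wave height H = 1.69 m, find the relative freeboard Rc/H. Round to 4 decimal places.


Relative freeboard = Rc / H
= 0.71 / 1.69
= 0.4201

0.4201


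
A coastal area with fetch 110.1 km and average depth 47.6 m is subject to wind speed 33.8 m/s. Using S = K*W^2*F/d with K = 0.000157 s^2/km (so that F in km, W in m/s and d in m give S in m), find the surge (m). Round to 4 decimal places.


S = K * W^2 * F / d
W^2 = 33.8^2 = 1142.44
S = 0.000157 * 1142.44 * 110.1 / 47.6
Numerator = 0.000157 * 1142.44 * 110.1 = 19.747875
S = 19.747875 / 47.6 = 0.4149 m

0.4149


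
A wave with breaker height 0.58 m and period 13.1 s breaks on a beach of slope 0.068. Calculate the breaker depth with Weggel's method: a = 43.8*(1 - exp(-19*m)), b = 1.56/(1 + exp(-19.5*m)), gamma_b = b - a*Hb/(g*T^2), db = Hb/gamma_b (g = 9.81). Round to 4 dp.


a = 43.8 * (1 - exp(-19 * m))
exp(-19 * 0.068) = exp(-1.2920) = 0.274721
a = 43.8 * (1 - 0.274721) = 31.767229
b = 1.56 / (1 + exp(-19.5 * m))
exp(-19.5 * 0.068) = exp(-1.3260) = 0.265537
b = 1.56 / (1 + 0.265537) = 1.232678
Hb / (g * T^2) = 0.58 / (9.81 * 13.1^2) = 0.58 / 1683.4941 = 0.00034452
gamma_b = b - a * Hb/(g*T^2) = 1.232678 - 31.767229 * 0.00034452 = 1.221734
db = Hb / gamma_b = 0.58 / 1.221734
db = 0.4747 m

0.4747


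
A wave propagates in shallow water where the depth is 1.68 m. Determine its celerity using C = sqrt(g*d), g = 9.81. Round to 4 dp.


Using the shallow-water approximation:
C = sqrt(g * d) = sqrt(9.81 * 1.68)
C = sqrt(16.4808)
C = 4.0597 m/s

4.0597


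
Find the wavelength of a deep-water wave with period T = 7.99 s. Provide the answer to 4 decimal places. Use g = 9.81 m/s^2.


L0 = g * T^2 / (2 * pi)
L0 = 9.81 * 7.99^2 / (2 * pi)
L0 = 9.81 * 63.8401 / 6.28319
L0 = 626.2714 / 6.28319
L0 = 99.6742 m

99.6742


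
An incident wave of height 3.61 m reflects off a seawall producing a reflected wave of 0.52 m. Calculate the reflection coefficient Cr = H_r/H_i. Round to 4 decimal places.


Cr = H_r / H_i
Cr = 0.52 / 3.61
Cr = 0.1440

0.1440


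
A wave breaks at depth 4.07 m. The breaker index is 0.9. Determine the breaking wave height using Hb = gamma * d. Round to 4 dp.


Hb = gamma * d
Hb = 0.9 * 4.07
Hb = 3.6630 m

3.6630


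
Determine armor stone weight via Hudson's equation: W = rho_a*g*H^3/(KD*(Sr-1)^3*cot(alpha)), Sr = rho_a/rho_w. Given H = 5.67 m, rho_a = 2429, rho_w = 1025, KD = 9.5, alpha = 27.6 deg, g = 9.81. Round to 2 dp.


Sr = rho_a / rho_w = 2429 / 1025 = 2.369756
(Sr - 1) = 1.369756
(Sr - 1)^3 = 2.569980
cot(27.6) = 1 / tan(27.6) = 1 / 0.522787 = 1.912824
Numerator = 2429 * 9.81 * 5.67^3 = 4343558.7381
Denominator = 9.5 * 2.569980 * 1.912824 = 46.701222
W = 4343558.7381 / 46.701222
W = 93007.39 N

93007.39


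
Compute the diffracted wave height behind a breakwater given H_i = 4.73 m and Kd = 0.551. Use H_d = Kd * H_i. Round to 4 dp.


H_d = Kd * H_i
H_d = 0.551 * 4.73
H_d = 2.6062 m

2.6062


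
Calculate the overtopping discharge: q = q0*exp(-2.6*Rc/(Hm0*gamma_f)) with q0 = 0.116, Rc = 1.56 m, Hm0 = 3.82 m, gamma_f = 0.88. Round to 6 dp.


q = q0 * exp(-2.6 * Rc / (Hm0 * gamma_f))
Exponent = -2.6 * 1.56 / (3.82 * 0.88)
= -2.6 * 1.56 / 3.3616
= -1.206568
exp(-1.206568) = 0.299222
q = 0.116 * 0.299222
q = 0.034710 m^3/s/m

0.034710


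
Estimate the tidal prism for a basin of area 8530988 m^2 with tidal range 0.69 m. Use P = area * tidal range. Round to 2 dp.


Tidal prism = Area * Tidal range
P = 8530988 * 0.69
P = 5886381.72 m^3

5886381.72


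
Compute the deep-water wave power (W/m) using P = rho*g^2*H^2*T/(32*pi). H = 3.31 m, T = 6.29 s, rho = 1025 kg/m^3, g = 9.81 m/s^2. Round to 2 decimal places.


P = rho * g^2 * H^2 * T / (32 * pi)
P = 1025 * 9.81^2 * 3.31^2 * 6.29 / (32 * pi)
P = 1025 * 96.2361 * 10.9561 * 6.29 / 100.53096
P = 67618.99 W/m

67618.99


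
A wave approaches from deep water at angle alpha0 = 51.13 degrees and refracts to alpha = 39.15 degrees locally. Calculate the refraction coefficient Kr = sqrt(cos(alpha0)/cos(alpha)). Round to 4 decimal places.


Kr = sqrt(cos(alpha0) / cos(alpha))
cos(51.13) = 0.627555
cos(39.15) = 0.775496
Kr = sqrt(0.627555 / 0.775496)
Kr = sqrt(0.809231)
Kr = 0.8996

0.8996


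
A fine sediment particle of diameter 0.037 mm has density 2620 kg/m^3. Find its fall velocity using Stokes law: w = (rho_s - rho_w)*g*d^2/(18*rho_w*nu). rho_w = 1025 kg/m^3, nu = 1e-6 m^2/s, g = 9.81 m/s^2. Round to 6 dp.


w = (rho_s - rho_w) * g * d^2 / (18 * rho_w * nu)
d = 0.037 mm = 0.000037 m
rho_s - rho_w = 2620 - 1025 = 1595
Numerator = 1595 * 9.81 * (0.000037)^2 = 0.000021420675
Denominator = 18 * 1025 * 1e-6 = 0.018450
w = 0.001161 m/s

0.001161


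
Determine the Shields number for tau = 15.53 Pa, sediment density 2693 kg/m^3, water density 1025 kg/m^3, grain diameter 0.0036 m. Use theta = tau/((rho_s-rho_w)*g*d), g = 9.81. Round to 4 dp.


theta = tau / ((rho_s - rho_w) * g * d)
rho_s - rho_w = 2693 - 1025 = 1668
Denominator = 1668 * 9.81 * 0.0036 = 58.907088
theta = 15.53 / 58.907088
theta = 0.2636

0.2636


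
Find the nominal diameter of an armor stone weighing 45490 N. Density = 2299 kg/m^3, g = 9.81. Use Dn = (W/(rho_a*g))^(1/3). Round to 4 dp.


V = W / (rho_a * g)
V = 45490 / (2299 * 9.81)
V = 45490 / 22553.19
V = 2.017010 m^3
Dn = V^(1/3) = 2.017010^(1/3)
Dn = 1.2635 m

1.2635


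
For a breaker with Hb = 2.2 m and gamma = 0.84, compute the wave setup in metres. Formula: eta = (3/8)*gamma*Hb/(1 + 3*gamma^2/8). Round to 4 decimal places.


eta = (3/8) * gamma * Hb / (1 + 3*gamma^2/8)
Numerator = (3/8) * 0.84 * 2.2 = 0.693000
Denominator = 1 + 3*0.84^2/8 = 1 + 0.264600 = 1.264600
eta = 0.693000 / 1.264600
eta = 0.5480 m

0.5480


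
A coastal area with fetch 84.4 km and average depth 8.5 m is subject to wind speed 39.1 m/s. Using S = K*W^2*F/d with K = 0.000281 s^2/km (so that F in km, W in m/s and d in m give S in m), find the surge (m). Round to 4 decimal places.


S = K * W^2 * F / d
W^2 = 39.1^2 = 1528.81
S = 0.000281 * 1528.81 * 84.4 / 8.5
Numerator = 0.000281 * 1528.81 * 84.4 = 36.257869
S = 36.257869 / 8.5 = 4.2656 m

4.2656


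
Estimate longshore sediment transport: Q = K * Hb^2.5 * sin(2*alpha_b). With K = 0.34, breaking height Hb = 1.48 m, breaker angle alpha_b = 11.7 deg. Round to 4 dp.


Q = K * Hb^2.5 * sin(2 * alpha_b)
Hb^2.5 = 1.48^2.5 = 2.664737
sin(2 * 11.7) = sin(23.4) = 0.397148
Q = 0.34 * 2.664737 * 0.397148
Q = 0.3598 m^3/s

0.3598


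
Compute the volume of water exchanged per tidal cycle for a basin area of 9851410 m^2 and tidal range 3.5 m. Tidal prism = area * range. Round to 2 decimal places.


Tidal prism = Area * Tidal range
P = 9851410 * 3.5
P = 34479935.00 m^3

34479935.00


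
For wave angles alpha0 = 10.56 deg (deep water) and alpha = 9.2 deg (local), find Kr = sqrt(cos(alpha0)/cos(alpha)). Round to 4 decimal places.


Kr = sqrt(cos(alpha0) / cos(alpha))
cos(10.56) = 0.983064
cos(9.2) = 0.987136
Kr = sqrt(0.983064 / 0.987136)
Kr = sqrt(0.995874)
Kr = 0.9979

0.9979


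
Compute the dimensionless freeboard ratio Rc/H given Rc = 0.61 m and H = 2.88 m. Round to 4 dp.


Relative freeboard = Rc / H
= 0.61 / 2.88
= 0.2118

0.2118


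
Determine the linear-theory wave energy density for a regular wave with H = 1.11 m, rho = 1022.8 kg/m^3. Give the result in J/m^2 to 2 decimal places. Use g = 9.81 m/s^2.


E = (1/8) * rho * g * H^2
E = (1/8) * 1022.8 * 9.81 * 1.11^2
E = 0.125 * 1022.8 * 9.81 * 1.2321
E = 1545.31 J/m^2

1545.31


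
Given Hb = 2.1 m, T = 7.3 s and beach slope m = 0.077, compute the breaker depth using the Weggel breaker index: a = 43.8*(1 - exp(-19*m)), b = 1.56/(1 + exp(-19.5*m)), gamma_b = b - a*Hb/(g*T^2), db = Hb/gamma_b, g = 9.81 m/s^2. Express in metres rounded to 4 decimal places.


a = 43.8 * (1 - exp(-19 * m))
exp(-19 * 0.077) = exp(-1.4630) = 0.231541
a = 43.8 * (1 - 0.231541) = 33.658521
b = 1.56 / (1 + exp(-19.5 * m))
exp(-19.5 * 0.077) = exp(-1.5015) = 0.222796
b = 1.56 / (1 + 0.222796) = 1.275765
Hb / (g * T^2) = 2.1 / (9.81 * 7.3^2) = 2.1 / 522.7749 = 0.00401703
gamma_b = b - a * Hb/(g*T^2) = 1.275765 - 33.658521 * 0.00401703 = 1.140558
db = Hb / gamma_b = 2.1 / 1.140558
db = 1.8412 m

1.8412


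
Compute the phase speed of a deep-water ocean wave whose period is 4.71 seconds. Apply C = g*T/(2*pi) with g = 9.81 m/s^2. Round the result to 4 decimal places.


We use the deep-water celerity formula:
C = g * T / (2 * pi)
C = 9.81 * 4.71 / (2 * 3.14159...)
C = 46.205100 / 6.283185
C = 7.3538 m/s

7.3538


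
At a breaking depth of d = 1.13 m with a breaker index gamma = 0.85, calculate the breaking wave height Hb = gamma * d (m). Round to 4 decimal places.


Hb = gamma * d
Hb = 0.85 * 1.13
Hb = 0.9605 m

0.9605


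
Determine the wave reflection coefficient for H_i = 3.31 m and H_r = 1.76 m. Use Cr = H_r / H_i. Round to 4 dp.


Cr = H_r / H_i
Cr = 1.76 / 3.31
Cr = 0.5317

0.5317


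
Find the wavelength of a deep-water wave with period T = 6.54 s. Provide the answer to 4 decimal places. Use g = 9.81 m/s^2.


L0 = g * T^2 / (2 * pi)
L0 = 9.81 * 6.54^2 / (2 * pi)
L0 = 9.81 * 42.7716 / 6.28319
L0 = 419.5894 / 6.28319
L0 = 66.7797 m

66.7797


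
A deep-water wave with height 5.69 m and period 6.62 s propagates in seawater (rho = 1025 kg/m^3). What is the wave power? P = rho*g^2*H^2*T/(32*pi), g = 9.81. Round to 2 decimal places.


P = rho * g^2 * H^2 * T / (32 * pi)
P = 1025 * 9.81^2 * 5.69^2 * 6.62 / (32 * pi)
P = 1025 * 96.2361 * 32.3761 * 6.62 / 100.53096
P = 210302.56 W/m

210302.56


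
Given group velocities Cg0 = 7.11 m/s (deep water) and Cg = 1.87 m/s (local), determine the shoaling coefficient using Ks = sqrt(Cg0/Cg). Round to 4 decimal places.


Ks = sqrt(Cg0 / Cg)
Ks = sqrt(7.11 / 1.87)
Ks = sqrt(3.8021)
Ks = 1.9499

1.9499


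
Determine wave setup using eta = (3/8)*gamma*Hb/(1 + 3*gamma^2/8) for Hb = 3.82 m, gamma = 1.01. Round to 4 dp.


eta = (3/8) * gamma * Hb / (1 + 3*gamma^2/8)
Numerator = (3/8) * 1.01 * 3.82 = 1.446825
Denominator = 1 + 3*1.01^2/8 = 1 + 0.382538 = 1.382538
eta = 1.446825 / 1.382538
eta = 1.0465 m

1.0465


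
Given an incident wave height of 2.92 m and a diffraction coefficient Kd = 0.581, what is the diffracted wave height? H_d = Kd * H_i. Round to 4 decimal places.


H_d = Kd * H_i
H_d = 0.581 * 2.92
H_d = 1.6965 m

1.6965


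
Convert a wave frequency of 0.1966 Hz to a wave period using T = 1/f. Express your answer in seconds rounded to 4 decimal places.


T = 1 / f
T = 1 / 0.1966
T = 5.0865 s

5.0865


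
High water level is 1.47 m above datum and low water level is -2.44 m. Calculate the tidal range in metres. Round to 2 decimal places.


Tidal range = High water - Low water
Tidal range = 1.47 - (-2.44)
Tidal range = 3.91 m

3.91


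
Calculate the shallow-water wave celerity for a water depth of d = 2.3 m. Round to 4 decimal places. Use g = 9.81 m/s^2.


Using the shallow-water approximation:
C = sqrt(g * d) = sqrt(9.81 * 2.3)
C = sqrt(22.5630)
C = 4.7501 m/s

4.7501


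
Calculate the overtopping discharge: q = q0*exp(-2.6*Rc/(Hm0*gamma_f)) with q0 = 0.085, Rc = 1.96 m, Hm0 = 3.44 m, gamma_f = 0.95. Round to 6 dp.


q = q0 * exp(-2.6 * Rc / (Hm0 * gamma_f))
Exponent = -2.6 * 1.96 / (3.44 * 0.95)
= -2.6 * 1.96 / 3.2680
= -1.559364
exp(-1.559364) = 0.210270
q = 0.085 * 0.210270
q = 0.017873 m^3/s/m

0.017873


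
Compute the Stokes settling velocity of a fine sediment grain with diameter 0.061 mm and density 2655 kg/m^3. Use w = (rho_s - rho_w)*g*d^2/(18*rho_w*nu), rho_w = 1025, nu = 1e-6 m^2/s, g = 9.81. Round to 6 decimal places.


w = (rho_s - rho_w) * g * d^2 / (18 * rho_w * nu)
d = 0.061 mm = 0.000061 m
rho_s - rho_w = 2655 - 1025 = 1630
Numerator = 1630 * 9.81 * (0.000061)^2 = 0.000059499906
Denominator = 18 * 1025 * 1e-6 = 0.018450
w = 0.003225 m/s

0.003225


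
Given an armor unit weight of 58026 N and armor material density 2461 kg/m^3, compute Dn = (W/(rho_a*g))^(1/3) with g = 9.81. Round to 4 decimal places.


V = W / (rho_a * g)
V = 58026 / (2461 * 9.81)
V = 58026 / 24142.41
V = 2.403488 m^3
Dn = V^(1/3) = 2.403488^(1/3)
Dn = 1.3395 m

1.3395


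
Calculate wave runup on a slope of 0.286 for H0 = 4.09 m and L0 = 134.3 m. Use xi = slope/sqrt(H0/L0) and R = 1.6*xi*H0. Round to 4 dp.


xi = slope / sqrt(H0/L0)
H0/L0 = 4.09/134.3 = 0.030454
sqrt(0.030454) = 0.174511
xi = 0.286 / 0.174511 = 1.638862
R = 1.6 * xi * H0 = 1.6 * 1.638862 * 4.09
R = 10.7247 m

10.7247


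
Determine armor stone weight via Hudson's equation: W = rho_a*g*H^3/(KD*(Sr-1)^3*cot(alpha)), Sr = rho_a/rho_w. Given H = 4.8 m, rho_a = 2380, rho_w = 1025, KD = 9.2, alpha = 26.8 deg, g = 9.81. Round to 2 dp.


Sr = rho_a / rho_w = 2380 / 1025 = 2.321951
(Sr - 1) = 1.321951
(Sr - 1)^3 = 2.310182
cot(26.8) = 1 / tan(26.8) = 1 / 0.505136 = 1.979664
Numerator = 2380 * 9.81 * 4.8^3 = 2582079.8976
Denominator = 9.2 * 2.310182 * 1.979664 = 42.075133
W = 2582079.8976 / 42.075133
W = 61368.31 N

61368.31


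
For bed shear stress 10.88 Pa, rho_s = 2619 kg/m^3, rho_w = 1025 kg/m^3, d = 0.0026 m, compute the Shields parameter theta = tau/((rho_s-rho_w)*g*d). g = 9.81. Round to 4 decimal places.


theta = tau / ((rho_s - rho_w) * g * d)
rho_s - rho_w = 2619 - 1025 = 1594
Denominator = 1594 * 9.81 * 0.0026 = 40.656564
theta = 10.88 / 40.656564
theta = 0.2676

0.2676


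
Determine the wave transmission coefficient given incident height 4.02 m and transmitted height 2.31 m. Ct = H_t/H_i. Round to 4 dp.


Ct = H_t / H_i
Ct = 2.31 / 4.02
Ct = 0.5746

0.5746


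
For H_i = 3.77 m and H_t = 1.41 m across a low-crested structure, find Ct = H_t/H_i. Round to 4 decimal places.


Ct = H_t / H_i
Ct = 1.41 / 3.77
Ct = 0.3740

0.3740


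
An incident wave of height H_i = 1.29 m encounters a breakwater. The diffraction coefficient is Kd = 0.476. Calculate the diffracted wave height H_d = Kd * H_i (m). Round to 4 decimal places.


H_d = Kd * H_i
H_d = 0.476 * 1.29
H_d = 0.6140 m

0.6140


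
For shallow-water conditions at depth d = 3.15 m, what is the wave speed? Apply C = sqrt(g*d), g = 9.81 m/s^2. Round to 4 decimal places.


Using the shallow-water approximation:
C = sqrt(g * d) = sqrt(9.81 * 3.15)
C = sqrt(30.9015)
C = 5.5589 m/s

5.5589


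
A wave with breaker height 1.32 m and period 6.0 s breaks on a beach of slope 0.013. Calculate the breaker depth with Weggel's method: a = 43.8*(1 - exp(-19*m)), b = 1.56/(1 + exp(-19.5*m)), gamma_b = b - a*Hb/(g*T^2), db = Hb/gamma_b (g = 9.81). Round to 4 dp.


a = 43.8 * (1 - exp(-19 * m))
exp(-19 * 0.013) = exp(-0.2470) = 0.781141
a = 43.8 * (1 - 0.781141) = 9.586038
b = 1.56 / (1 + exp(-19.5 * m))
exp(-19.5 * 0.013) = exp(-0.2535) = 0.776080
b = 1.56 / (1 + 0.776080) = 0.878339
Hb / (g * T^2) = 1.32 / (9.81 * 6.0^2) = 1.32 / 353.1600 = 0.00373768
gamma_b = b - a * Hb/(g*T^2) = 0.878339 - 9.586038 * 0.00373768 = 0.842509
db = Hb / gamma_b = 1.32 / 0.842509
db = 1.5667 m

1.5667


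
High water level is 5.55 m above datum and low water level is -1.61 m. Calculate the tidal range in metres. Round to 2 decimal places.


Tidal range = High water - Low water
Tidal range = 5.55 - (-1.61)
Tidal range = 7.16 m

7.16


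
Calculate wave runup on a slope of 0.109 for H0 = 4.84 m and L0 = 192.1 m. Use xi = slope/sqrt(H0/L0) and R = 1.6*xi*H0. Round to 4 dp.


xi = slope / sqrt(H0/L0)
H0/L0 = 4.84/192.1 = 0.025195
sqrt(0.025195) = 0.158730
xi = 0.109 / 0.158730 = 0.686701
R = 1.6 * xi * H0 = 1.6 * 0.686701 * 4.84
R = 5.3178 m

5.3178


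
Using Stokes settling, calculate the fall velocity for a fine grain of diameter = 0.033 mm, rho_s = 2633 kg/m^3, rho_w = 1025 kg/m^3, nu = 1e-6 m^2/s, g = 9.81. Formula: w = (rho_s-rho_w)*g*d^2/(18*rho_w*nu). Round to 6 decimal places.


w = (rho_s - rho_w) * g * d^2 / (18 * rho_w * nu)
d = 0.033 mm = 0.000033 m
rho_s - rho_w = 2633 - 1025 = 1608
Numerator = 1608 * 9.81 * (0.000033)^2 = 0.000017178409
Denominator = 18 * 1025 * 1e-6 = 0.018450
w = 0.000931 m/s

0.000931


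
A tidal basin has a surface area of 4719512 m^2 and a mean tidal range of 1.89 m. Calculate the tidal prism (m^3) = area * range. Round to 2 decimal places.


Tidal prism = Area * Tidal range
P = 4719512 * 1.89
P = 8919877.68 m^3

8919877.68


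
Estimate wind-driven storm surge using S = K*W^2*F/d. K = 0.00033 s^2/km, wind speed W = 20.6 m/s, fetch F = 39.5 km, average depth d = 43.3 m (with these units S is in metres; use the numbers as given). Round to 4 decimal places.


S = K * W^2 * F / d
W^2 = 20.6^2 = 424.36
S = 0.00033 * 424.36 * 39.5 / 43.3
Numerator = 0.00033 * 424.36 * 39.5 = 5.531533
S = 5.531533 / 43.3 = 0.1277 m

0.1277


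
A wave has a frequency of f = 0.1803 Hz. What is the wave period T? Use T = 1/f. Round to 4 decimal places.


T = 1 / f
T = 1 / 0.1803
T = 5.5463 s

5.5463


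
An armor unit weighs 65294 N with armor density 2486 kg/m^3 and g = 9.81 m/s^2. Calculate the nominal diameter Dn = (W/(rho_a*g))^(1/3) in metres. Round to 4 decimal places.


V = W / (rho_a * g)
V = 65294 / (2486 * 9.81)
V = 65294 / 24387.66
V = 2.677338 m^3
Dn = V^(1/3) = 2.677338^(1/3)
Dn = 1.3886 m

1.3886


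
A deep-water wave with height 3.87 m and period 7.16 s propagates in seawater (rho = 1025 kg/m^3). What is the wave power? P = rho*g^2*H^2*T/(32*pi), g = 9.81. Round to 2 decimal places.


P = rho * g^2 * H^2 * T / (32 * pi)
P = 1025 * 9.81^2 * 3.87^2 * 7.16 / (32 * pi)
P = 1025 * 96.2361 * 14.9769 * 7.16 / 100.53096
P = 105219.68 W/m

105219.68


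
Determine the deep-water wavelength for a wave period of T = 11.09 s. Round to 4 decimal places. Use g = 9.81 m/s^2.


L0 = g * T^2 / (2 * pi)
L0 = 9.81 * 11.09^2 / (2 * pi)
L0 = 9.81 * 122.9881 / 6.28319
L0 = 1206.5133 / 6.28319
L0 = 192.0225 m

192.0225


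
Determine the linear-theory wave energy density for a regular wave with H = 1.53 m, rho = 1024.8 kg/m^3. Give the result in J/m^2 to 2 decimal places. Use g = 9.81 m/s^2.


E = (1/8) * rho * g * H^2
E = (1/8) * 1024.8 * 9.81 * 1.53^2
E = 0.125 * 1024.8 * 9.81 * 2.3409
E = 2941.72 J/m^2

2941.72


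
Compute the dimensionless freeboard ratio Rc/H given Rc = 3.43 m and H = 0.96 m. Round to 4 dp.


Relative freeboard = Rc / H
= 3.43 / 0.96
= 3.5729

3.5729


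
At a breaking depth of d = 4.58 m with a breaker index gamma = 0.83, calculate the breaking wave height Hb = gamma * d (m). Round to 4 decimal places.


Hb = gamma * d
Hb = 0.83 * 4.58
Hb = 3.8014 m

3.8014


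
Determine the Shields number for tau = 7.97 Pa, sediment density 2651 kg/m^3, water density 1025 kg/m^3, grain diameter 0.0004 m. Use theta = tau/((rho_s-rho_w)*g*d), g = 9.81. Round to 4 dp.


theta = tau / ((rho_s - rho_w) * g * d)
rho_s - rho_w = 2651 - 1025 = 1626
Denominator = 1626 * 9.81 * 0.0004 = 6.380424
theta = 7.97 / 6.380424
theta = 1.2491

1.2491


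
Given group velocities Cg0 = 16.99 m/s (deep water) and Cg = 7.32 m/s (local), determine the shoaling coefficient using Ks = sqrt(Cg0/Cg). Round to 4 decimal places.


Ks = sqrt(Cg0 / Cg)
Ks = sqrt(16.99 / 7.32)
Ks = sqrt(2.3210)
Ks = 1.5235

1.5235


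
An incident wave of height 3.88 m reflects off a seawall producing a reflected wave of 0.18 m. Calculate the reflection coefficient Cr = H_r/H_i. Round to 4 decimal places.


Cr = H_r / H_i
Cr = 0.18 / 3.88
Cr = 0.0464

0.0464


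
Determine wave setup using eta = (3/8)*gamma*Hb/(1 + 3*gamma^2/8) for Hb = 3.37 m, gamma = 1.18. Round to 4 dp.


eta = (3/8) * gamma * Hb / (1 + 3*gamma^2/8)
Numerator = (3/8) * 1.18 * 3.37 = 1.491225
Denominator = 1 + 3*1.18^2/8 = 1 + 0.522150 = 1.522150
eta = 1.491225 / 1.522150
eta = 0.9797 m

0.9797


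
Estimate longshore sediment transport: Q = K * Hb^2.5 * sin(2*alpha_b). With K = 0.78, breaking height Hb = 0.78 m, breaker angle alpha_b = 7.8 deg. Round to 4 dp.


Q = K * Hb^2.5 * sin(2 * alpha_b)
Hb^2.5 = 0.78^2.5 = 0.537324
sin(2 * 7.8) = sin(15.6) = 0.268920
Q = 0.78 * 0.537324 * 0.268920
Q = 0.1127 m^3/s

0.1127


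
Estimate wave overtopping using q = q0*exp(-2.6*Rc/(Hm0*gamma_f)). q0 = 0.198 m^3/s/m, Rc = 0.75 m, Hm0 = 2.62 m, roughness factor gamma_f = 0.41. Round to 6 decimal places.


q = q0 * exp(-2.6 * Rc / (Hm0 * gamma_f))
Exponent = -2.6 * 0.75 / (2.62 * 0.41)
= -2.6 * 0.75 / 1.0742
= -1.815304
exp(-1.815304) = 0.162788
q = 0.198 * 0.162788
q = 0.032232 m^3/s/m

0.032232


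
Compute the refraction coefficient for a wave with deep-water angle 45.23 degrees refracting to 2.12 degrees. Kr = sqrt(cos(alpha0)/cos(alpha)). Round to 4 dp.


Kr = sqrt(cos(alpha0) / cos(alpha))
cos(45.23) = 0.704263
cos(2.12) = 0.999316
Kr = sqrt(0.704263 / 0.999316)
Kr = sqrt(0.704745)
Kr = 0.8395

0.8395


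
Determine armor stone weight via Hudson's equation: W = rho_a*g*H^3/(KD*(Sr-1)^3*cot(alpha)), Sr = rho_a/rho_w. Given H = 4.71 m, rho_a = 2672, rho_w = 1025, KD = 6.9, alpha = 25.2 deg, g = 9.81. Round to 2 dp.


Sr = rho_a / rho_w = 2672 / 1025 = 2.606829
(Sr - 1) = 1.606829
(Sr - 1)^3 = 4.148673
cot(25.2) = 1 / tan(25.2) = 1 / 0.470564 = 2.125108
Numerator = 2672 * 9.81 * 4.71^3 = 2738849.5894
Denominator = 6.9 * 4.148673 * 2.125108 = 60.833014
W = 2738849.5894 / 60.833014
W = 45022.42 N

45022.42


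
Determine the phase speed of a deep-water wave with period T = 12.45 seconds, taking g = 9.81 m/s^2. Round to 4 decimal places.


We use the deep-water celerity formula:
C = g * T / (2 * pi)
C = 9.81 * 12.45 / (2 * 3.14159...)
C = 122.134500 / 6.283185
C = 19.4383 m/s

19.4383


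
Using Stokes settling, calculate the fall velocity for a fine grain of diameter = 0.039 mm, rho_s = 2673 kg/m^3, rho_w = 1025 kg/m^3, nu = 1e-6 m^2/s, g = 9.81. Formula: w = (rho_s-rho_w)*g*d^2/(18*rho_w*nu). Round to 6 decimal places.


w = (rho_s - rho_w) * g * d^2 / (18 * rho_w * nu)
d = 0.039 mm = 0.000039 m
rho_s - rho_w = 2673 - 1025 = 1648
Numerator = 1648 * 9.81 * (0.000039)^2 = 0.000024589824
Denominator = 18 * 1025 * 1e-6 = 0.018450
w = 0.001333 m/s

0.001333


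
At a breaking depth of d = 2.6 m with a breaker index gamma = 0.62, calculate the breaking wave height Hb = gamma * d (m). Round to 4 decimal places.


Hb = gamma * d
Hb = 0.62 * 2.6
Hb = 1.6120 m

1.6120


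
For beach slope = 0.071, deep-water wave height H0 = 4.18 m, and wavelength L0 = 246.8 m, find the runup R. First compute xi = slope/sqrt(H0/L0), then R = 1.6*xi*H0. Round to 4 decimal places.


xi = slope / sqrt(H0/L0)
H0/L0 = 4.18/246.8 = 0.016937
sqrt(0.016937) = 0.130141
xi = 0.071 / 0.130141 = 0.545560
R = 1.6 * xi * H0 = 1.6 * 0.545560 * 4.18
R = 3.6487 m

3.6487


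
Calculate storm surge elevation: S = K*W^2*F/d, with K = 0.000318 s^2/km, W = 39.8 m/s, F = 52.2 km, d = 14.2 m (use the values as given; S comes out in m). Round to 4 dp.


S = K * W^2 * F / d
W^2 = 39.8^2 = 1584.04
S = 0.000318 * 1584.04 * 52.2 / 14.2
Numerator = 0.000318 * 1584.04 * 52.2 = 26.294430
S = 26.294430 / 14.2 = 1.8517 m

1.8517


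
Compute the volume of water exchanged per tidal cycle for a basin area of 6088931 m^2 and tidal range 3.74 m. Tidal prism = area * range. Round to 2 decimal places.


Tidal prism = Area * Tidal range
P = 6088931 * 3.74
P = 22772601.94 m^3

22772601.94


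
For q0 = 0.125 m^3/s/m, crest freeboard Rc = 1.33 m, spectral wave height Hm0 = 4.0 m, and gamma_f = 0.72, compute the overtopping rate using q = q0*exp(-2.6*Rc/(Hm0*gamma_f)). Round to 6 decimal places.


q = q0 * exp(-2.6 * Rc / (Hm0 * gamma_f))
Exponent = -2.6 * 1.33 / (4.0 * 0.72)
= -2.6 * 1.33 / 2.8800
= -1.200694
exp(-1.200694) = 0.300985
q = 0.125 * 0.300985
q = 0.037623 m^3/s/m

0.037623


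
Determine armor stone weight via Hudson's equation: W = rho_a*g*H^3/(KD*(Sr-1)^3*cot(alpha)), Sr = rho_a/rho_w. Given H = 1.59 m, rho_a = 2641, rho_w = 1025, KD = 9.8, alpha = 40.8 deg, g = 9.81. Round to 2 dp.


Sr = rho_a / rho_w = 2641 / 1025 = 2.576585
(Sr - 1) = 1.576585
(Sr - 1)^3 = 3.918794
cot(40.8) = 1 / tan(40.8) = 1 / 0.863177 = 1.158511
Numerator = 2641 * 9.81 * 1.59^3 = 104142.6877
Denominator = 9.8 * 3.918794 * 1.158511 = 44.491676
W = 104142.6877 / 44.491676
W = 2340.72 N

2340.72


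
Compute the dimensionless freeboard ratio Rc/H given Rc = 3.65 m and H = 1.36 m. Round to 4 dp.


Relative freeboard = Rc / H
= 3.65 / 1.36
= 2.6838

2.6838


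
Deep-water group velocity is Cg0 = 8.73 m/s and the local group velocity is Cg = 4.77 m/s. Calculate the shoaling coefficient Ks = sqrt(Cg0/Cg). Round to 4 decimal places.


Ks = sqrt(Cg0 / Cg)
Ks = sqrt(8.73 / 4.77)
Ks = sqrt(1.8302)
Ks = 1.3528

1.3528


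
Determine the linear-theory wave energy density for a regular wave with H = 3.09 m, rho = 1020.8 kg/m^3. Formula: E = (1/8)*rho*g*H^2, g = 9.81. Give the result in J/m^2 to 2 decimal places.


E = (1/8) * rho * g * H^2
E = (1/8) * 1020.8 * 9.81 * 3.09^2
E = 0.125 * 1020.8 * 9.81 * 9.5481
E = 11951.89 J/m^2

11951.89


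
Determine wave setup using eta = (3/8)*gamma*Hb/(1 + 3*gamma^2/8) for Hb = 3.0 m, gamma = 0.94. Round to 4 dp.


eta = (3/8) * gamma * Hb / (1 + 3*gamma^2/8)
Numerator = (3/8) * 0.94 * 3.0 = 1.057500
Denominator = 1 + 3*0.94^2/8 = 1 + 0.331350 = 1.331350
eta = 1.057500 / 1.331350
eta = 0.7943 m

0.7943


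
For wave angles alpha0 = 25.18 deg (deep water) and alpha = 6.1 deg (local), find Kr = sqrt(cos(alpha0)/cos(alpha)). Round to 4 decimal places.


Kr = sqrt(cos(alpha0) / cos(alpha))
cos(25.18) = 0.904976
cos(6.1) = 0.994338
Kr = sqrt(0.904976 / 0.994338)
Kr = sqrt(0.910129)
Kr = 0.9540

0.9540


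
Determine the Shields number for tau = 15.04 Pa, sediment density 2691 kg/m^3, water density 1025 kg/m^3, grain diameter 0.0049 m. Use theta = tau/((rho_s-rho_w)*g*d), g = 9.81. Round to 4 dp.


theta = tau / ((rho_s - rho_w) * g * d)
rho_s - rho_w = 2691 - 1025 = 1666
Denominator = 1666 * 9.81 * 0.0049 = 80.082954
theta = 15.04 / 80.082954
theta = 0.1878

0.1878


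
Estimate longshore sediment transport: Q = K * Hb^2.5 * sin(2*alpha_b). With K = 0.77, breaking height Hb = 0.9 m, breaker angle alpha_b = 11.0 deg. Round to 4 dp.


Q = K * Hb^2.5 * sin(2 * alpha_b)
Hb^2.5 = 0.9^2.5 = 0.768433
sin(2 * 11.0) = sin(22.0) = 0.374607
Q = 0.77 * 0.768433 * 0.374607
Q = 0.2217 m^3/s

0.2217


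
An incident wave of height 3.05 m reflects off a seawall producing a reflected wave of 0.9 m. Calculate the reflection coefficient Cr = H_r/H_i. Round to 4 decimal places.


Cr = H_r / H_i
Cr = 0.9 / 3.05
Cr = 0.2951

0.2951


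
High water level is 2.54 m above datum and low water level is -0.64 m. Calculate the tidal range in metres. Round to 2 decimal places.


Tidal range = High water - Low water
Tidal range = 2.54 - (-0.64)
Tidal range = 3.18 m

3.18


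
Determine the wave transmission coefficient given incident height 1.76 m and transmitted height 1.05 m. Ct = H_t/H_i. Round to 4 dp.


Ct = H_t / H_i
Ct = 1.05 / 1.76
Ct = 0.5966

0.5966


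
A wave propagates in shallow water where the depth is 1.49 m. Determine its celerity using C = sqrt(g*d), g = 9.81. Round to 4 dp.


Using the shallow-water approximation:
C = sqrt(g * d) = sqrt(9.81 * 1.49)
C = sqrt(14.6169)
C = 3.8232 m/s

3.8232


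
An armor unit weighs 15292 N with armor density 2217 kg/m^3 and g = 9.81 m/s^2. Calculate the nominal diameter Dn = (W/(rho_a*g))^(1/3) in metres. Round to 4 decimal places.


V = W / (rho_a * g)
V = 15292 / (2217 * 9.81)
V = 15292 / 21748.77
V = 0.703120 m^3
Dn = V^(1/3) = 0.703120^(1/3)
Dn = 0.8892 m

0.8892


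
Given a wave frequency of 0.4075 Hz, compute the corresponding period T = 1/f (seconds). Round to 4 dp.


T = 1 / f
T = 1 / 0.4075
T = 2.4540 s

2.4540


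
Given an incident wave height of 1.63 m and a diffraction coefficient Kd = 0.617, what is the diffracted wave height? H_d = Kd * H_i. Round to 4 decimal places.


H_d = Kd * H_i
H_d = 0.617 * 1.63
H_d = 1.0057 m

1.0057


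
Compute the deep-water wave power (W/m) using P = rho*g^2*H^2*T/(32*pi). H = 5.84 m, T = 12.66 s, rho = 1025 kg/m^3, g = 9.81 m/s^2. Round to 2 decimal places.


P = rho * g^2 * H^2 * T / (32 * pi)
P = 1025 * 9.81^2 * 5.84^2 * 12.66 / (32 * pi)
P = 1025 * 96.2361 * 34.1056 * 12.66 / 100.53096
P = 423663.87 W/m

423663.87


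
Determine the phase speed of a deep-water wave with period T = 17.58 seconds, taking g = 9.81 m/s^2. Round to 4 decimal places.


We use the deep-water celerity formula:
C = g * T / (2 * pi)
C = 9.81 * 17.58 / (2 * 3.14159...)
C = 172.459800 / 6.283185
C = 27.4478 m/s

27.4478


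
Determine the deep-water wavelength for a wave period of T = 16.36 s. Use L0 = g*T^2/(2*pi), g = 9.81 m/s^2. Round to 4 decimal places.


L0 = g * T^2 / (2 * pi)
L0 = 9.81 * 16.36^2 / (2 * pi)
L0 = 9.81 * 267.6496 / 6.28319
L0 = 2625.6426 / 6.28319
L0 = 417.8840 m

417.8840


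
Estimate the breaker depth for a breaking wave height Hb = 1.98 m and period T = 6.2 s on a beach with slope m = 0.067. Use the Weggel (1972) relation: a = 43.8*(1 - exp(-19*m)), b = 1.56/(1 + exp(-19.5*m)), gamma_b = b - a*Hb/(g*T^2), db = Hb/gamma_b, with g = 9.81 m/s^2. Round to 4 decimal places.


a = 43.8 * (1 - exp(-19 * m))
exp(-19 * 0.067) = exp(-1.2730) = 0.279990
a = 43.8 * (1 - 0.279990) = 31.536421
b = 1.56 / (1 + exp(-19.5 * m))
exp(-19.5 * 0.067) = exp(-1.3065) = 0.270766
b = 1.56 / (1 + 0.270766) = 1.227606
Hb / (g * T^2) = 1.98 / (9.81 * 6.2^2) = 1.98 / 377.0964 = 0.00525065
gamma_b = b - a * Hb/(g*T^2) = 1.227606 - 31.536421 * 0.00525065 = 1.062019
db = Hb / gamma_b = 1.98 / 1.062019
db = 1.8644 m

1.8644


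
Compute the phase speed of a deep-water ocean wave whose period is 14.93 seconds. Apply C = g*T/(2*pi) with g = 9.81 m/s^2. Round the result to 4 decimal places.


We use the deep-water celerity formula:
C = g * T / (2 * pi)
C = 9.81 * 14.93 / (2 * 3.14159...)
C = 146.463300 / 6.283185
C = 23.3104 m/s

23.3104


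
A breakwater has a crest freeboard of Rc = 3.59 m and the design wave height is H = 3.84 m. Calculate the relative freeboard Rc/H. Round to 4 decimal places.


Relative freeboard = Rc / H
= 3.59 / 3.84
= 0.9349

0.9349


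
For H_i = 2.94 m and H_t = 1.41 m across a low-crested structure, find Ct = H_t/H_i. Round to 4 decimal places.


Ct = H_t / H_i
Ct = 1.41 / 2.94
Ct = 0.4796

0.4796


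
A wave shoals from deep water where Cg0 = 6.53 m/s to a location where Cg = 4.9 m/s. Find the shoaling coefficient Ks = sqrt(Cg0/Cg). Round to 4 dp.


Ks = sqrt(Cg0 / Cg)
Ks = sqrt(6.53 / 4.9)
Ks = sqrt(1.3327)
Ks = 1.1544

1.1544


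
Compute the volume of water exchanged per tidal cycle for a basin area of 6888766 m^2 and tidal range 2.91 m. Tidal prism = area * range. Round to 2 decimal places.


Tidal prism = Area * Tidal range
P = 6888766 * 2.91
P = 20046309.06 m^3

20046309.06


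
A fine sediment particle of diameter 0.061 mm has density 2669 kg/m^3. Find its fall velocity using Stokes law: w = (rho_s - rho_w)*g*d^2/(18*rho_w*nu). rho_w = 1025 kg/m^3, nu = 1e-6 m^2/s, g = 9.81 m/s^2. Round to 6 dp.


w = (rho_s - rho_w) * g * d^2 / (18 * rho_w * nu)
d = 0.061 mm = 0.000061 m
rho_s - rho_w = 2669 - 1025 = 1644
Numerator = 1644 * 9.81 * (0.000061)^2 = 0.000060010948
Denominator = 18 * 1025 * 1e-6 = 0.018450
w = 0.003253 m/s

0.003253


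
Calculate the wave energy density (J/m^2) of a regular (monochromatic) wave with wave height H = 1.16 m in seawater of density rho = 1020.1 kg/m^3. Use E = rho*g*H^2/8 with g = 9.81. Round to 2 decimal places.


E = (1/8) * rho * g * H^2
E = (1/8) * 1020.1 * 9.81 * 1.16^2
E = 0.125 * 1020.1 * 9.81 * 1.3456
E = 1683.21 J/m^2

1683.21


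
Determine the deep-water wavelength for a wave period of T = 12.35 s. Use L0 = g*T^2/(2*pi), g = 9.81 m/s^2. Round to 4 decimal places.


L0 = g * T^2 / (2 * pi)
L0 = 9.81 * 12.35^2 / (2 * pi)
L0 = 9.81 * 152.5225 / 6.28319
L0 = 1496.2457 / 6.28319
L0 = 238.1349 m

238.1349


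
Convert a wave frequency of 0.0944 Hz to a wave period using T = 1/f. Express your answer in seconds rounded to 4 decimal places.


T = 1 / f
T = 1 / 0.0944
T = 10.5932 s

10.5932


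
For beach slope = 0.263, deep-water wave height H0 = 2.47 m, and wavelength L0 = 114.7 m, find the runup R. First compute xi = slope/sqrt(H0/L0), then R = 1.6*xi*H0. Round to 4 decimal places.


xi = slope / sqrt(H0/L0)
H0/L0 = 2.47/114.7 = 0.021534
sqrt(0.021534) = 0.146746
xi = 0.263 / 0.146746 = 1.792210
R = 1.6 * xi * H0 = 1.6 * 1.792210 * 2.47
R = 7.0828 m

7.0828


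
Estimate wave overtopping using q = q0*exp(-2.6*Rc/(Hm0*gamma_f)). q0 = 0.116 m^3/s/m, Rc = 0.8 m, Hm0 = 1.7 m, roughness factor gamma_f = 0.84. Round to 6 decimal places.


q = q0 * exp(-2.6 * Rc / (Hm0 * gamma_f))
Exponent = -2.6 * 0.8 / (1.7 * 0.84)
= -2.6 * 0.8 / 1.4280
= -1.456583
exp(-1.456583) = 0.233031
q = 0.116 * 0.233031
q = 0.027032 m^3/s/m

0.027032


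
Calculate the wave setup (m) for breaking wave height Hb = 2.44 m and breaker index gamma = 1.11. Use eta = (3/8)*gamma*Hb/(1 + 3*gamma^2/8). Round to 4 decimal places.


eta = (3/8) * gamma * Hb / (1 + 3*gamma^2/8)
Numerator = (3/8) * 1.11 * 2.44 = 1.015650
Denominator = 1 + 3*1.11^2/8 = 1 + 0.462038 = 1.462038
eta = 1.015650 / 1.462038
eta = 0.6947 m

0.6947


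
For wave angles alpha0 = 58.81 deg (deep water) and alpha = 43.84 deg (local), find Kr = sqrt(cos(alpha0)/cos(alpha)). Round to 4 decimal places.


Kr = sqrt(cos(alpha0) / cos(alpha))
cos(58.81) = 0.517878
cos(43.84) = 0.721277
Kr = sqrt(0.517878 / 0.721277)
Kr = sqrt(0.718001)
Kr = 0.8473

0.8473


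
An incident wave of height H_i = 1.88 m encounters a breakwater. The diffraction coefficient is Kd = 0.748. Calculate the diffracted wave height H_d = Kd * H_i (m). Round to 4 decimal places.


H_d = Kd * H_i
H_d = 0.748 * 1.88
H_d = 1.4062 m

1.4062


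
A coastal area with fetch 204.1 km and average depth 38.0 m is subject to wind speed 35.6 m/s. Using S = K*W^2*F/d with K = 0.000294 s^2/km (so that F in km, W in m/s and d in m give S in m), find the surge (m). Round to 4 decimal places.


S = K * W^2 * F / d
W^2 = 35.6^2 = 1267.36
S = 0.000294 * 1267.36 * 204.1 / 38.0
Numerator = 0.000294 * 1267.36 * 204.1 = 76.048444
S = 76.048444 / 38.0 = 2.0013 m

2.0013


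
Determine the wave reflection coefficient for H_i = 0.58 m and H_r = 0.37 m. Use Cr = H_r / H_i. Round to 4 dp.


Cr = H_r / H_i
Cr = 0.37 / 0.58
Cr = 0.6379

0.6379


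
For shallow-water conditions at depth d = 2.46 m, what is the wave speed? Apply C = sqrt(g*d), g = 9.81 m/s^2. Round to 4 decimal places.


Using the shallow-water approximation:
C = sqrt(g * d) = sqrt(9.81 * 2.46)
C = sqrt(24.1326)
C = 4.9125 m/s

4.9125


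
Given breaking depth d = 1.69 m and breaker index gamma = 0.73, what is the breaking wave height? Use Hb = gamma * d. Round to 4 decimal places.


Hb = gamma * d
Hb = 0.73 * 1.69
Hb = 1.2337 m

1.2337


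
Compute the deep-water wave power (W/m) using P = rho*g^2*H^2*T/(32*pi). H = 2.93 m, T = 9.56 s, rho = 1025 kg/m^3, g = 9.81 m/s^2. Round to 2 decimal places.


P = rho * g^2 * H^2 * T / (32 * pi)
P = 1025 * 9.81^2 * 2.93^2 * 9.56 / (32 * pi)
P = 1025 * 96.2361 * 8.5849 * 9.56 / 100.53096
P = 80529.53 W/m

80529.53


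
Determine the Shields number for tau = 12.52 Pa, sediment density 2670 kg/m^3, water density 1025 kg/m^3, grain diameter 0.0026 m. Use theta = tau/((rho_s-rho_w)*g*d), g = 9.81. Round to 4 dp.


theta = tau / ((rho_s - rho_w) * g * d)
rho_s - rho_w = 2670 - 1025 = 1645
Denominator = 1645 * 9.81 * 0.0026 = 41.957370
theta = 12.52 / 41.957370
theta = 0.2984

0.2984


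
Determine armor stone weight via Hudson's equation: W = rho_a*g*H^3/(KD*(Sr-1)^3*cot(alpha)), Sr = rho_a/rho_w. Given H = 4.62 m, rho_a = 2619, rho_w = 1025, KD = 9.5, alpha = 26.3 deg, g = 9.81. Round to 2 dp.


Sr = rho_a / rho_w = 2619 / 1025 = 2.555122
(Sr - 1) = 1.555122
(Sr - 1)^3 = 3.760914
cot(26.3) = 1 / tan(26.3) = 1 / 0.494231 = 2.023346
Numerator = 2619 * 9.81 * 4.62^3 = 2533555.5589
Denominator = 9.5 * 3.760914 * 2.023346 = 72.291489
W = 2533555.5589 / 72.291489
W = 35046.39 N

35046.39


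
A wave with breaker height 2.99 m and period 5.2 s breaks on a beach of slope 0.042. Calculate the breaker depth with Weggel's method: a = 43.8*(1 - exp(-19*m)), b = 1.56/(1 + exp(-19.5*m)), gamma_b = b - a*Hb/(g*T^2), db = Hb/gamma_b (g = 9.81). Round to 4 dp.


a = 43.8 * (1 - exp(-19 * m))
exp(-19 * 0.042) = exp(-0.7980) = 0.450229
a = 43.8 * (1 - 0.450229) = 24.079991
b = 1.56 / (1 + exp(-19.5 * m))
exp(-19.5 * 0.042) = exp(-0.8190) = 0.440872
b = 1.56 / (1 + 0.440872) = 1.082677
Hb / (g * T^2) = 2.99 / (9.81 * 5.2^2) = 2.99 / 265.2624 = 0.01127186
gamma_b = b - a * Hb/(g*T^2) = 1.082677 - 24.079991 * 0.01127186 = 0.811251
db = Hb / gamma_b = 2.99 / 0.811251
db = 3.6857 m

3.6857


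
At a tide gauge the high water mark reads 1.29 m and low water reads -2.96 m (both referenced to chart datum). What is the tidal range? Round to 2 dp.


Tidal range = High water - Low water
Tidal range = 1.29 - (-2.96)
Tidal range = 4.25 m

4.25


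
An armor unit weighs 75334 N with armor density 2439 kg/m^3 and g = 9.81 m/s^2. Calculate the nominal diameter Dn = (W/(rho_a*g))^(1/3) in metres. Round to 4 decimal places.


V = W / (rho_a * g)
V = 75334 / (2439 * 9.81)
V = 75334 / 23926.59
V = 3.148547 m^3
Dn = V^(1/3) = 3.148547^(1/3)
Dn = 1.4657 m

1.4657
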